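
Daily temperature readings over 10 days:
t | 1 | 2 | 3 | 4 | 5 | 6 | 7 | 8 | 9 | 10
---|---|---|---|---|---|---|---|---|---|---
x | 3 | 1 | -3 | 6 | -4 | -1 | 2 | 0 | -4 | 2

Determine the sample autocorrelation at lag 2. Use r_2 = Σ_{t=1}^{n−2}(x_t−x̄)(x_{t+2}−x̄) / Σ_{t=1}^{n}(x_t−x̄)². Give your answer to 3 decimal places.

Mean x̄ = (3 + 1 − 3 + 6 − 4 − 1 + 2 + 0 − 4 + 2)/10 = 0.2000
Numerator Σ_{t=1}^{8}(x_t−x̄)(x_{t+2}−x̄) = -13.0800
Denominator Σ(x_t−x̄)² = 95.6000
r_2 = -13.0800 / 95.6000 = -0.137

-0.137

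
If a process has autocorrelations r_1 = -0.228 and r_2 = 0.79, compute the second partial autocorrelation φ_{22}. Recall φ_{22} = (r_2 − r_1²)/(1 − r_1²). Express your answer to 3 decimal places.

0.778

φ_{22} = (r_2 − r_1²) / (1 − r_1²)
r_1² = (-0.228)² = 0.051984
Numerator = 0.79 − 0.0520 = 0.7380; denominator = 1 − 0.0520 = 0.9480
φ_{22} = 0.7380 / 0.9480 = 0.778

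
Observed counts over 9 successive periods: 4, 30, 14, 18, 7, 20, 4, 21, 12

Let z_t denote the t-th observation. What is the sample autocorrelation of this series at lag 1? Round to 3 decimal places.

Mean z̄ = (4 + 30 + 14 + 18 + 7 + 20 + 4 + 21 + 12)/9 = 14.4444
Numerator Σ_{t=1}^{8}(z_t−z̄)(z_{t+1}−z̄) = -381.3086
Denominator Σ(z_t−z̄)² = 608.2222
r_1 = -381.3086 / 608.2222 = -0.627

-0.627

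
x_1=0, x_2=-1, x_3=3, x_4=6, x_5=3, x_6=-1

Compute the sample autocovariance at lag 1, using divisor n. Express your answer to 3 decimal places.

1.481

Mean x̄ = (0 − 1 + 3 + 6 + 3 − 1)/6 = 1.6667
Deviations: -1.6667, -2.6667, 1.3333, 4.3333, 1.3333, -2.6667
Σ_{t=1}^{5}(x_t−x̄)(x_{t+1}−x̄) = 8.8889
γ_1 = 8.8889 / 6 = 1.481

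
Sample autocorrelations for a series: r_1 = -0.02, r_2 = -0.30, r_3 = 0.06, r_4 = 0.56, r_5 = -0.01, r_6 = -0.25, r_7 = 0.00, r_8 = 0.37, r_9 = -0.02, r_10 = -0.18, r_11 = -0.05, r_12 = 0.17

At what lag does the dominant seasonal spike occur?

4

The largest autocorrelation is r_4 = 0.56, with weaker echoes at lags 8 (0.37) and 12 (0.17); the remaining lags stay at or below 0.06.
The dominant spike at lag 4 indicates a seasonal period of 4.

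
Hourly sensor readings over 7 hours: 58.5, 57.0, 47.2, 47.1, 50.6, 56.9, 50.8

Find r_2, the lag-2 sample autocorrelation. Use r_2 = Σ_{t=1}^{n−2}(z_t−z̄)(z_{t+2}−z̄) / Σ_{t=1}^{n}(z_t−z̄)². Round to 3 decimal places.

-0.470

Mean z̄ = (58.5 + 57.0 + 47.2 + 47.1 + 50.6 + 56.9 + 50.8)/7 = 52.5857
Numerator Σ_{t=1}^{5}(z_t−z̄)(z_{t+2}−z̄) = -65.4947
Denominator Σ(z_t−z̄)² = 139.3086
r_2 = -65.4947 / 139.3086 = -0.470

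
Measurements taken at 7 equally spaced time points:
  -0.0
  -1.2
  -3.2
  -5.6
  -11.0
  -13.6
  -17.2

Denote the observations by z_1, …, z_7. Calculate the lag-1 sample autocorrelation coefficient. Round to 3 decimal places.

0.597

Mean z̄ = (-0.0 − 1.2 − 3.2 − 5.6 − 11.0 − 13.6 − 17.2)/7 = -7.4000
Deviations from mean: 7.4000, 6.2000, 4.2000, 1.8000, -3.6000, -6.2000, -9.8000
Numerator Σ_{t=1}^{6}(z_t−z̄)(z_{t+1}−z̄) = 156.0800
Denominator Σ(z_t−z̄)² = 261.5200
r_1 = 156.0800 / 261.5200 = 0.597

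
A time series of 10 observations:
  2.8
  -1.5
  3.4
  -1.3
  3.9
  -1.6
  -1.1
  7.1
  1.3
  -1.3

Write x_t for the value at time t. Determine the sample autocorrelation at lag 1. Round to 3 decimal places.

Mean x̄ = (2.8 − 1.5 + 3.4 − 1.3 + 3.9 − 1.6 − 1.1 + 7.1 + 1.3 − 1.3)/10 = 1.1700
Numerator Σ_{t=1}^{9}(x_t−x̄)(x_{t+1}−x̄) = -36.8429
Denominator Σ(x_t−x̄)² = 82.4210
r_1 = -36.8429 / 82.4210 = -0.447

-0.447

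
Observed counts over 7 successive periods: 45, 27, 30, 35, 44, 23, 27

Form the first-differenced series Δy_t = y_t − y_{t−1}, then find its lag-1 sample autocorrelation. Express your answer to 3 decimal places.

First differences Δy: -18, 3, 5, 9, -21, 4
Mean of differences = -3.0000
Numerator Σ(Δy_t−Δȳ)(Δy_{t+1}−Δȳ) = -288.0000
Denominator Σ(Δy_t−Δȳ)² = 842.0000
r_1(Δy) = -288.0000 / 842.0000 = -0.342

-0.342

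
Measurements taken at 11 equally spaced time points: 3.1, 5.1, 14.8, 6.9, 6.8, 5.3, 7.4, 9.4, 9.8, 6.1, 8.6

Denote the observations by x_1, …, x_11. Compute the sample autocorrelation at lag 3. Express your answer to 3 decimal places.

-0.164

Mean x̄ = (3.1 + 5.1 + 14.8 + 6.9 + 6.8 + 5.3 + 7.4 + 9.4 + 9.8 + 6.1 + 8.6)/11 = 7.5727
Numerator Σ_{t=1}^{8}(x_t−x̄)(x_{t+3}−x̄) = -15.7322
Denominator Σ(x_t−x̄)² = 96.1218
r_3 = -15.7322 / 96.1218 = -0.164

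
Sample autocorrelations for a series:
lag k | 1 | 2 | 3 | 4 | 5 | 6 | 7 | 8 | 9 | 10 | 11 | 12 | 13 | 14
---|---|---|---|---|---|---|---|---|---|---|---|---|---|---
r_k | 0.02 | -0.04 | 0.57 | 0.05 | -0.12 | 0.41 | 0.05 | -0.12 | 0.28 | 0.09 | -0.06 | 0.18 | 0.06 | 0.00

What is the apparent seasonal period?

3

The largest autocorrelation is r_3 = 0.57, with weaker echoes at lags 6 (0.41), 9 (0.28) and 12 (0.18); the remaining lags stay at or below 0.09.
The dominant spike at lag 3 indicates a seasonal period of 3.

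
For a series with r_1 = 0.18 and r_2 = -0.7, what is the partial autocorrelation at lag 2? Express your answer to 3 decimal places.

φ_{22} = (r_2 − r_1²) / (1 − r_1²)
r_1² = (0.18)² = 0.0324
Numerator = -0.7 − 0.0324 = -0.7324; denominator = 1 − 0.0324 = 0.9676
φ_{22} = -0.7324 / 0.9676 = -0.757

-0.757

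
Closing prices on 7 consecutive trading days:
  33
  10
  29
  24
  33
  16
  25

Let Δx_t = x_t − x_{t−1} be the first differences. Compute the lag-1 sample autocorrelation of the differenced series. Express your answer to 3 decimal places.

-0.647

First differences Δx: -23, 19, -5, 9, -17, 9
Mean of differences = -1.3333
Numerator Σ(Δx_t−Δx̄)(Δx_{t+1}−Δx̄) = -876.7778
Denominator Σ(Δx_t−Δx̄)² = 1355.3333
r_1(Δx) = -876.7778 / 1355.3333 = -0.647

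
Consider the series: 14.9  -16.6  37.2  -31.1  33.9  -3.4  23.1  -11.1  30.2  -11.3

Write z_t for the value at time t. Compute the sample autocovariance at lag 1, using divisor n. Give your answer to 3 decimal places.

-465.533

Mean z̄ = (14.9 − 16.6 + 37.2 − 31.1 + 33.9 − 3.4 + 23.1 − 11.1 + 30.2 − 11.3)/10 = 6.5800
Σ_{t=1}^{9}(z_t−z̄)(z_{t+1}−z̄) = -4655.3324
γ_1 = -4655.3324 / 10 = -465.533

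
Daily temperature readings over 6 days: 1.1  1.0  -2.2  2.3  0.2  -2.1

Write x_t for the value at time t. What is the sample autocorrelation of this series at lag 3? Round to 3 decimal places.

Mean x̄ = (1.1 + 1.0 − 2.2 + 2.3 + 0.2 − 2.1)/6 = 0.0500
Deviations from mean: 1.0500, 0.9500, -2.2500, 2.2500, 0.1500, -2.1500
Σ(x_t−x̄)(x_{t+3}−x̄) = (2.3625) + (0.1425) + (4.8375) = 7.3425
Denominator Σ(x_t−x̄)² = 16.7750
r_3 = 7.3425 / 16.7750 = 0.438

0.438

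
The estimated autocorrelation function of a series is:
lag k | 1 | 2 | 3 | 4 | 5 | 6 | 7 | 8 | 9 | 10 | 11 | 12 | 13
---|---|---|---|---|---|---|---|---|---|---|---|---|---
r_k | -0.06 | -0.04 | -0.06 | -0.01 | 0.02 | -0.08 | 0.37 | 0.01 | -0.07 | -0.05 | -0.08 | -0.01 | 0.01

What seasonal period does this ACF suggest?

The largest autocorrelation is r_7 = 0.37; the remaining lags stay at or below 0.02.
The dominant spike at lag 7 indicates a seasonal period of 7.

7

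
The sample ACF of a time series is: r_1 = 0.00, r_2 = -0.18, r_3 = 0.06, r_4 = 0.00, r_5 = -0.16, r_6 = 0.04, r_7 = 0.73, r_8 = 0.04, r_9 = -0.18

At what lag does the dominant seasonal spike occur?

7

The largest autocorrelation is r_7 = 0.73; the remaining lags stay at or below 0.06.
The dominant spike at lag 7 indicates a seasonal period of 7.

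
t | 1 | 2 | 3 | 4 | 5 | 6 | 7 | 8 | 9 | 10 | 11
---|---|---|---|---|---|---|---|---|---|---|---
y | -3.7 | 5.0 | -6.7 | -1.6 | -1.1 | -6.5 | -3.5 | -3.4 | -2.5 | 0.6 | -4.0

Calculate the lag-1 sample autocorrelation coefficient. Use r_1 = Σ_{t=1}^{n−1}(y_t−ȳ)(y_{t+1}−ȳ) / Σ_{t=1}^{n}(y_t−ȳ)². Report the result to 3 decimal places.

Mean ȳ = (-3.7 + 5.0 − 6.7 − 1.6 − 1.1 − 6.5 − 3.5 − 3.4 − 2.5 + 0.6 − 4.0)/11 = -2.4909
Numerator Σ_{t=1}^{10}(y_t−ȳ)(y_{t+1}−ȳ) = -48.3955
Denominator Σ(y_t−ȳ)² = 107.7691
r_1 = -48.3955 / 107.7691 = -0.449

-0.449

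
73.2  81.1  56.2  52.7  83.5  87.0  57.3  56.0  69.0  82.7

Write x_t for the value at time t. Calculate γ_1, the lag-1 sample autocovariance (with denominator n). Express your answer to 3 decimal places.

Mean x̄ = (73.2 + 81.1 + 56.2 + 52.7 + 83.5 + 87.0 + 57.3 + 56.0 + 69.0 + 82.7)/10 = 69.8700
Σ_{t=1}^{9}(x_t−x̄)(x_{t+1}−x̄) = 77.9771
γ_1 = 77.9771 / 10 = 7.798

7.798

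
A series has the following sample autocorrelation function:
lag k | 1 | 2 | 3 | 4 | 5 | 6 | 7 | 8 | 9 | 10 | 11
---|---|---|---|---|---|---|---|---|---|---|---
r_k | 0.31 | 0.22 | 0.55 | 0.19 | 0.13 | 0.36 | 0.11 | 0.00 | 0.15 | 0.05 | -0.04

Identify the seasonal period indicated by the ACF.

The largest autocorrelation is r_3 = 0.55, with a weaker echo at lag 6 (0.36); the remaining lags stay at or below 0.31. The elevated value at lag 1 (0.31), dropping to 0.22 at lag 2, reflects decaying short-term dependence rather than seasonality.
The dominant spike at lag 3 indicates a seasonal period of 3.

3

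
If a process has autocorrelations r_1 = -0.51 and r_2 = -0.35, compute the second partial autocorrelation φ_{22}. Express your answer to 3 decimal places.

φ_{22} = (r_2 − r_1²) / (1 − r_1²)
r_1² = (-0.51)² = 0.2601
Numerator = -0.35 − 0.2601 = -0.6101; denominator = 1 − 0.2601 = 0.7399
φ_{22} = -0.6101 / 0.7399 = -0.825

-0.825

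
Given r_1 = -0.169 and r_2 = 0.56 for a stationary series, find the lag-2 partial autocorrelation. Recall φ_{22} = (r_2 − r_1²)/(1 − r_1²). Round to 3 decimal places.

0.547

φ_{22} = (r_2 − r_1²) / (1 − r_1²)
r_1² = (-0.169)² = 0.028561
Numerator = 0.56 − 0.0286 = 0.5314; denominator = 1 − 0.0286 = 0.9714
φ_{22} = 0.5314 / 0.9714 = 0.547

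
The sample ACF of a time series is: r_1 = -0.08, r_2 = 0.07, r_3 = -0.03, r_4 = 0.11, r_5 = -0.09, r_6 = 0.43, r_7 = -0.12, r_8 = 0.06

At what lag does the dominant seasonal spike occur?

6

The largest autocorrelation is r_6 = 0.43; the remaining lags stay at or below 0.11.
The dominant spike at lag 6 indicates a seasonal period of 6.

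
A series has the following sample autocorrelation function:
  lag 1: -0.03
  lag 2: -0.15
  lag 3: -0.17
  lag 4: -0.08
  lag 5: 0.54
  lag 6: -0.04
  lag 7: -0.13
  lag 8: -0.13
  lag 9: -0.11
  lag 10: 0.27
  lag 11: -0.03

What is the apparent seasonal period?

The largest autocorrelation is r_5 = 0.54, with a weaker echo at lag 10 (0.27); the remaining lags stay at or below -0.03.
The dominant spike at lag 5 indicates a seasonal period of 5.

5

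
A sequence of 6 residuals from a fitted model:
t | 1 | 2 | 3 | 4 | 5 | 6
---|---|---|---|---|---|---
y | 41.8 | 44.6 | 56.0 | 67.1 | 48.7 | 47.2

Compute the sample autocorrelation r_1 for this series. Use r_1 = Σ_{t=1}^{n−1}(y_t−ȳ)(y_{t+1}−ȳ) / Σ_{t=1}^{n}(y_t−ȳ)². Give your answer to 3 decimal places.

Mean ȳ = (41.8 + 44.6 + 56.0 + 67.1 + 48.7 + 47.2)/6 = 50.9000
Deviations from mean: -9.1000, -6.3000, 5.1000, 16.2000, -2.2000, -3.7000
Numerator Σ_{t=1}^{5}(y_t−ȳ)(y_{t+1}−ȳ) = 80.3200
Denominator Σ(y_t−ȳ)² = 429.4800
r_1 = 80.3200 / 429.4800 = 0.187

0.187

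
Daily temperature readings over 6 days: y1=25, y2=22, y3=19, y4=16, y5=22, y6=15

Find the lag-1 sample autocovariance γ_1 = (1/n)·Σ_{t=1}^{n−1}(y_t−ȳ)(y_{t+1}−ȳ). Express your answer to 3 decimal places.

-1.032

Mean ȳ = (25 + 22 + 19 + 16 + 22 + 15)/6 = 19.8333
Deviations: 5.1667, 2.1667, -0.8333, -3.8333, 2.1667, -4.8333
Σ_{t=1}^{5}(y_t−ȳ)(y_{t+1}−ȳ) = -6.1944
γ_1 = -6.1944 / 6 = -1.032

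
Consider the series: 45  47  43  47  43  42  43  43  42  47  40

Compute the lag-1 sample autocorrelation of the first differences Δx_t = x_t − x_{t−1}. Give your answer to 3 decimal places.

-0.611

First differences Δx: 2, -4, 4, -4, -1, 1, 0, -1, 5, -7
Mean of differences = -0.5000
Numerator Σ(Δx_t−Δx̄)(Δx_{t+1}−Δx̄) = -77.2500
Denominator Σ(Δx_t−Δx̄)² = 126.5000
r_1(Δx) = -77.2500 / 126.5000 = -0.611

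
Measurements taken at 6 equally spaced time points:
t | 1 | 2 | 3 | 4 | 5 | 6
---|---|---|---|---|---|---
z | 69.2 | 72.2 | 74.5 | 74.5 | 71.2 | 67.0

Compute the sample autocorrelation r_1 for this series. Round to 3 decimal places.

0.235

Mean z̄ = (69.2 + 72.2 + 74.5 + 74.5 + 71.2 + 67.0)/6 = 71.4333
Deviations from mean: -2.2333, 0.7667, 3.0667, 3.0667, -0.2333, -4.4333
Numerator Σ_{t=1}^{5}(z_t−z̄)(z_{t+1}−z̄) = 10.3622
Denominator Σ(z_t−z̄)² = 44.0933
r_1 = 10.3622 / 44.0933 = 0.235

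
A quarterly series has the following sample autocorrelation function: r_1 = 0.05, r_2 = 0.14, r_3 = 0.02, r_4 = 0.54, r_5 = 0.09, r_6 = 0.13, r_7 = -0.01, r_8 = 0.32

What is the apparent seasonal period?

4

The largest autocorrelation is r_4 = 0.54, with a weaker echo at lag 8 (0.32); the remaining lags stay at or below 0.14.
The dominant spike at lag 4 indicates a seasonal period of 4.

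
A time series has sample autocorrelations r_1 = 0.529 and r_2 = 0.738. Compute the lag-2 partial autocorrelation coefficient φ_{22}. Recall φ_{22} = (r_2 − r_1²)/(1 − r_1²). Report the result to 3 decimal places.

0.636

φ_{22} = (r_2 − r_1²) / (1 − r_1²)
r_1² = (0.529)² = 0.279841
Numerator = 0.738 − 0.2798 = 0.4582; denominator = 1 − 0.2798 = 0.7202
φ_{22} = 0.4582 / 0.7202 = 0.636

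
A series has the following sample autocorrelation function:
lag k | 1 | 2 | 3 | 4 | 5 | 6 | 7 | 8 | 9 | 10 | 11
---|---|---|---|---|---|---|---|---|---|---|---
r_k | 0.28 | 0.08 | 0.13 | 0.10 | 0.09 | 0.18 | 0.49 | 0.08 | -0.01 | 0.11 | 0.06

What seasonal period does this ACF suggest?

7

The largest autocorrelation is r_7 = 0.49; the remaining lags stay at or below 0.28. The elevated value at lag 1 (0.28), dropping to 0.08 at lag 2, reflects decaying short-term dependence rather than seasonality.
The dominant spike at lag 7 indicates a seasonal period of 7.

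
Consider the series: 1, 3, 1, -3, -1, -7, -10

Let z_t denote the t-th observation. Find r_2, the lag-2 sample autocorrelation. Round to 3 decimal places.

0.035

Mean z̄ = (1 + 3 + 1 − 3 − 1 − 7 − 10)/7 = -2.2857
Σ(z_t−z̄)(z_{t+2}−z̄) = (10.7959) + (-3.7755) + (4.2245) + (3.3673) + (-9.9184) = 4.6939
Denominator Σ(z_t−z̄)² = 133.4286
r_2 = 4.6939 / 133.4286 = 0.035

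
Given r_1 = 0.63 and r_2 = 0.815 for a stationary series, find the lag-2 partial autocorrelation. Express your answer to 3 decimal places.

φ_{22} = (r_2 − r_1²) / (1 − r_1²)
r_1² = (0.63)² = 0.3969
Numerator = 0.815 − 0.3969 = 0.4181; denominator = 1 − 0.3969 = 0.6031
φ_{22} = 0.4181 / 0.6031 = 0.693

0.693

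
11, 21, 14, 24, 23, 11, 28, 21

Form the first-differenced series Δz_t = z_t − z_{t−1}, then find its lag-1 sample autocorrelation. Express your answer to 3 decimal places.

First differences Δz: 10, -7, 10, -1, -12, 17, -7
Mean of differences = 1.4286
Numerator Σ(Δz_t−Δz̄)(Δz_{t+1}−Δz̄) = -473.0408
Denominator Σ(Δz_t−Δz̄)² = 717.7143
r_1(Δz) = -473.0408 / 717.7143 = -0.659

-0.659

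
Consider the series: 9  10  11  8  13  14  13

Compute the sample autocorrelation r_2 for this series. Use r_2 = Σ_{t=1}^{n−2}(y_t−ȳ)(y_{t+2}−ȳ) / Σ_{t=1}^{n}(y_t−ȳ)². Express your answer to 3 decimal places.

-0.062

Mean ȳ = (9 + 10 + 11 + 8 + 13 + 14 + 13)/7 = 11.1429
Numerator Σ_{t=1}^{5}(y_t−ȳ)(y_{t+2}−ȳ) = -1.8980
Denominator Σ(y_t−ȳ)² = 30.8571
r_2 = -1.8980 / 30.8571 = -0.062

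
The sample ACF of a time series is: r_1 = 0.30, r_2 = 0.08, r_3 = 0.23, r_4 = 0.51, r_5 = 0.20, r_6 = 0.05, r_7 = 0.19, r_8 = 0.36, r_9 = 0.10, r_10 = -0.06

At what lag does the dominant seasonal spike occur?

4

The largest autocorrelation is r_4 = 0.51, with a weaker echo at lag 8 (0.36); the remaining lags stay at or below 0.30. The elevated value at lag 1 (0.30), dropping to 0.08 at lag 2, reflects decaying short-term dependence rather than seasonality.
The dominant spike at lag 4 indicates a seasonal period of 4.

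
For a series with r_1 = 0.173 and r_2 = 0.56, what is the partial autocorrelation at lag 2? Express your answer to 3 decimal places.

φ_{22} = (r_2 − r_1²) / (1 − r_1²)
r_1² = (0.173)² = 0.029929
Numerator = 0.56 − 0.0299 = 0.5301; denominator = 1 − 0.0299 = 0.9701
φ_{22} = 0.5301 / 0.9701 = 0.546

0.546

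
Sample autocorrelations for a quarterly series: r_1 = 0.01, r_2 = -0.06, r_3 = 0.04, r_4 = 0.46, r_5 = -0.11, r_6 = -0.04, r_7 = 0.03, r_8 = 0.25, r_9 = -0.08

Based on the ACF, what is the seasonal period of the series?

4

The largest autocorrelation is r_4 = 0.46, with a weaker echo at lag 8 (0.25); the remaining lags stay at or below 0.04.
The dominant spike at lag 4 indicates a seasonal period of 4.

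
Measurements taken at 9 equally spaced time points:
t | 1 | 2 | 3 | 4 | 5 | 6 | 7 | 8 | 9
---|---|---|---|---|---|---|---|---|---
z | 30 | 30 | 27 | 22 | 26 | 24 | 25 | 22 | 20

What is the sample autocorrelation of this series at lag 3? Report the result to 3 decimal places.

Mean z̄ = (30 + 30 + 27 + 22 + 26 + 24 + 25 + 22 + 20)/9 = 25.1111
Numerator Σ_{t=1}^{6}(z_t−z̄)(z_{t+3}−z̄) = -9.7037
Denominator Σ(z_t−z̄)² = 98.8889
r_3 = -9.7037 / 98.8889 = -0.098

-0.098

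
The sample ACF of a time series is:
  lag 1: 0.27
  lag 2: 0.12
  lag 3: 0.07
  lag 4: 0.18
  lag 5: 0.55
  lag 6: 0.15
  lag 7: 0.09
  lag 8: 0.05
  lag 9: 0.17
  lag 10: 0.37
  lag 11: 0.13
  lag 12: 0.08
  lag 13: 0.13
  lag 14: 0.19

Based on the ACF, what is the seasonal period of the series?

5

The largest autocorrelation is r_5 = 0.55, with a weaker echo at lag 10 (0.37); the remaining lags stay at or below 0.27. The elevated value at lag 1 (0.27), dropping to 0.12 at lag 2, reflects decaying short-term dependence rather than seasonality.
The dominant spike at lag 5 indicates a seasonal period of 5.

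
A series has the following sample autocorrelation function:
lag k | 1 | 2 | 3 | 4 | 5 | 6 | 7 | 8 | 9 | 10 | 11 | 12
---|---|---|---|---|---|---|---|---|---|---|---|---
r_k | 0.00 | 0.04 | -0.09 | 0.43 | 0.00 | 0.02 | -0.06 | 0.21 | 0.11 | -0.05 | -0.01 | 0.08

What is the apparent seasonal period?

The largest autocorrelation is r_4 = 0.43, with a weaker echo at lag 8 (0.21); the remaining lags stay at or below 0.11.
The dominant spike at lag 4 indicates a seasonal period of 4.

4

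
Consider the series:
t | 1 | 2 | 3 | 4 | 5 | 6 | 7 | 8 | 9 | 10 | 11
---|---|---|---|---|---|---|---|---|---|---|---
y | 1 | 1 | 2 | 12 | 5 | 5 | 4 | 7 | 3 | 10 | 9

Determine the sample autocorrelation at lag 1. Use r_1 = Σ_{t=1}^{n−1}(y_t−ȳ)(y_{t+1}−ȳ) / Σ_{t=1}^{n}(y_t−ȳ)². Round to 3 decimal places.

Mean ȳ = (1 + 1 + 2 + 12 + 5 + 5 + 4 + 7 + 3 + 10 + 9)/11 = 5.3636
Numerator Σ_{t=1}^{10}(y_t−ȳ)(y_{t+1}−ȳ) = 9.4132
Denominator Σ(y_t−ȳ)² = 138.5455
r_1 = 9.4132 / 138.5455 = 0.068

0.068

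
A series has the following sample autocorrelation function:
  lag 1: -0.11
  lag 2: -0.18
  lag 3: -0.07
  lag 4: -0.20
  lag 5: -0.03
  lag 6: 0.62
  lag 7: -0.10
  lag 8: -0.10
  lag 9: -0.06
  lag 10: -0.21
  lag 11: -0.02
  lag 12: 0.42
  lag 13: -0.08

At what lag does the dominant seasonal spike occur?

6

The largest autocorrelation is r_6 = 0.62, with a weaker echo at lag 12 (0.42); the remaining lags stay at or below -0.02.
The dominant spike at lag 6 indicates a seasonal period of 6.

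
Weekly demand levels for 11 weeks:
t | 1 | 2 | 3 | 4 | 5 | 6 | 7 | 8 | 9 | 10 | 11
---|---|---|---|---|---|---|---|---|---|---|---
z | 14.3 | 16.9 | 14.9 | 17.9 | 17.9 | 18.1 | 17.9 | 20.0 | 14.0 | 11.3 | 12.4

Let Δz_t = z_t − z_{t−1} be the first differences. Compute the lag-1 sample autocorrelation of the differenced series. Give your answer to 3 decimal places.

First differences Δz: 2.6, -2.0, 3.0, 0.0, 0.2, -0.2, 2.1, -6.0, -2.7, 1.1
Mean of differences = -0.1900
Numerator Σ(Δz_t−Δz̄)(Δz_{t+1}−Δz̄) = -12.1301
Denominator Σ(Δz_t−Δz̄)² = 68.3890
r_1(Δz) = -12.1301 / 68.3890 = -0.177

-0.177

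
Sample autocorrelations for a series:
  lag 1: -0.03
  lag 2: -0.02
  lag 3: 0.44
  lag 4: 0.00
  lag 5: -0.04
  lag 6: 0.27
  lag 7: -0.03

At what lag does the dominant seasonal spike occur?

The largest autocorrelation is r_3 = 0.44, with a weaker echo at lag 6 (0.27); the remaining lags stay at or below 0.00.
The dominant spike at lag 3 indicates a seasonal period of 3.

3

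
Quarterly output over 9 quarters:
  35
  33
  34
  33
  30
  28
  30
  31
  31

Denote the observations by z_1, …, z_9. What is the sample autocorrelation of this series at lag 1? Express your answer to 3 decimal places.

Mean z̄ = (35 + 33 + 34 + 33 + 30 + 28 + 30 + 31 + 31)/9 = 31.6667
Numerator Σ_{t=1}^{8}(z_t−z̄)(z_{t+1}−z̄) = 22.2222
Denominator Σ(z_t−z̄)² = 40.0000
r_1 = 22.2222 / 40.0000 = 0.556

0.556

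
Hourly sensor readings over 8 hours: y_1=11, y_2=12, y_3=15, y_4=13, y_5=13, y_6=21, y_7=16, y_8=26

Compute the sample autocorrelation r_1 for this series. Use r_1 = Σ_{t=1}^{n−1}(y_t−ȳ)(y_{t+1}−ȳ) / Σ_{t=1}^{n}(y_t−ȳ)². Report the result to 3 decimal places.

0.109

Mean ȳ = (11 + 12 + 15 + 13 + 13 + 21 + 16 + 26)/8 = 15.8750
Deviations from mean: -4.8750, -3.8750, -0.8750, -2.8750, -2.8750, 5.1250, 0.1250, 10.1250
Numerator Σ_{t=1}^{7}(y_t−ȳ)(y_{t+1}−ȳ) = 20.2344
Denominator Σ(y_t−ȳ)² = 184.8750
r_1 = 20.2344 / 184.8750 = 0.109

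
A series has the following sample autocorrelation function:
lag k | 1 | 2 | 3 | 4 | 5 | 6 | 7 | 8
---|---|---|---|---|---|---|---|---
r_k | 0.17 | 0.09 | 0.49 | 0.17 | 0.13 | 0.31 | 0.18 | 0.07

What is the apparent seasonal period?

3

The largest autocorrelation is r_3 = 0.49, with a weaker echo at lag 6 (0.31); the remaining lags stay at or below 0.18.
The dominant spike at lag 3 indicates a seasonal period of 3.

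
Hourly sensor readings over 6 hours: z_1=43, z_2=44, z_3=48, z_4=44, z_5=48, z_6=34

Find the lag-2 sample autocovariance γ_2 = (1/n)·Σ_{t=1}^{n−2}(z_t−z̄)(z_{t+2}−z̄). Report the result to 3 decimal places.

2.250

Mean z̄ = (43 + 44 + 48 + 44 + 48 + 34)/6 = 43.5000
Σ_{t=1}^{4}(z_t−z̄)(z_{t+2}−z̄) = 13.5000
γ_2 = 13.5000 / 6 = 2.250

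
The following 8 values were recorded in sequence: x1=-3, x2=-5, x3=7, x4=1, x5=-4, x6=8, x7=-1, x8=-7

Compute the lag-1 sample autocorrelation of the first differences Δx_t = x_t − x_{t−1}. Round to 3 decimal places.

-0.381

First differences Δx: -2, 12, -6, -5, 12, -9, -6
Mean of differences = -0.5714
Numerator Σ(Δx_t−Δx̄)(Δx_{t+1}−Δx̄) = -178.0408
Denominator Σ(Δx_t−Δx̄)² = 467.7143
r_1(Δx) = -178.0408 / 467.7143 = -0.381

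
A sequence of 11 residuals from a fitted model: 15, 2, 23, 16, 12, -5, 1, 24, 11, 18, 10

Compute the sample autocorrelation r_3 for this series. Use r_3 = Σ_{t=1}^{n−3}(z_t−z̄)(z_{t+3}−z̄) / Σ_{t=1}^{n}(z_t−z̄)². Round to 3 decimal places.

Mean z̄ = (15 + 2 + 23 + 16 + 12 − 5 + 1 + 24 + 11 + 18 + 10)/11 = 11.5455
Numerator Σ_{t=1}^{8}(z_t−z̄)(z_{t+3}−z̄) = -298.0744
Denominator Σ(z_t−z̄)² = 838.7273
r_3 = -298.0744 / 838.7273 = -0.355

-0.355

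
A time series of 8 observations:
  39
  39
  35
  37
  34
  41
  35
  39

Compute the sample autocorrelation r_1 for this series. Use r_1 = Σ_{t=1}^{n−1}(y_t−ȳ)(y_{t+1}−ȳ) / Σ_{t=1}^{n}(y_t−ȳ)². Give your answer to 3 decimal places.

Mean ȳ = (39 + 39 + 35 + 37 + 34 + 41 + 35 + 39)/8 = 37.3750
Deviations from mean: 1.6250, 1.6250, -2.3750, -0.3750, -3.3750, 3.6250, -2.3750, 1.6250
Σ(y_t−ȳ)(y_{t+1}−ȳ) = (2.6406) + (-3.8594) + (0.8906) + (1.2656) + (-12.2344) + (-8.6094) + (-3.8594) = -23.7656
Denominator Σ(y_t−ȳ)² = 43.8750
r_1 = -23.7656 / 43.8750 = -0.542

-0.542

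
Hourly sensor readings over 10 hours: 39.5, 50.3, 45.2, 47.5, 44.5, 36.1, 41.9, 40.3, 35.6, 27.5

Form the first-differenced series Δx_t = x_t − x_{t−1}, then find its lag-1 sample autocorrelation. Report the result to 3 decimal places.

-0.245

First differences Δx: 10.8, -5.1, 2.3, -3.0, -8.4, 5.8, -1.6, -4.7, -8.1
Mean of differences = -1.3333
Numerator Σ(Δx_t−Δx̄)(Δx_{t+1}−Δx̄) = -82.2978
Denominator Σ(Δx_t−Δx̄)² = 335.4000
r_1(Δx) = -82.2978 / 335.4000 = -0.245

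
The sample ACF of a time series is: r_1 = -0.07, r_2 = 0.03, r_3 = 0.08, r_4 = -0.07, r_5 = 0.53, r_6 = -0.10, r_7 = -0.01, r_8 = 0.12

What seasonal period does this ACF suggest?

5

The largest autocorrelation is r_5 = 0.53; the remaining lags stay at or below 0.12.
The dominant spike at lag 5 indicates a seasonal period of 5.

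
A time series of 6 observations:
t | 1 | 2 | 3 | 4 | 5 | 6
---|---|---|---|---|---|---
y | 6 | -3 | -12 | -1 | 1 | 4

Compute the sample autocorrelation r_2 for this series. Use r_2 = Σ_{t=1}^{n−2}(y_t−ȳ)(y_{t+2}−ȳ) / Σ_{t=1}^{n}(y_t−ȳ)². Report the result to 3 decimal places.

Mean ȳ = (6 − 3 − 12 − 1 + 1 + 4)/6 = -0.8333
Deviations from mean: 6.8333, -2.1667, -11.1667, -0.1667, 1.8333, 4.8333
Σ(y_t−ȳ)(y_{t+2}−ȳ) = (-76.3056) + (0.3611) + (-20.4722) + (-0.8056) = -97.2222
Denominator Σ(y_t−ȳ)² = 202.8333
r_2 = -97.2222 / 202.8333 = -0.479

-0.479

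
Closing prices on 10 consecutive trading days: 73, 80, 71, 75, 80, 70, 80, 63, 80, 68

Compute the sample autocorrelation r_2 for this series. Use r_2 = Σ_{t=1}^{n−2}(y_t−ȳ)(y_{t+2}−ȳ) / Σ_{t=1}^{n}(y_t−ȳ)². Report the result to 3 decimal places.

Mean ȳ = (73 + 80 + 71 + 75 + 80 + 70 + 80 + 63 + 80 + 68)/10 = 74.0000
Numerator Σ_{t=1}^{8}(y_t−ȳ)(y_{t+2}−ȳ) = 169.0000
Denominator Σ(y_t−ȳ)² = 328.0000
r_2 = 169.0000 / 328.0000 = 0.515

0.515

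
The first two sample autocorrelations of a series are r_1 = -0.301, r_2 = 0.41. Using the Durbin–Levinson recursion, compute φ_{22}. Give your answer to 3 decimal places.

0.351

φ_{22} = (r_2 − r_1²) / (1 − r_1²)
r_1² = (-0.301)² = 0.090601
Numerator = 0.41 − 0.0906 = 0.3194; denominator = 1 − 0.0906 = 0.9094
φ_{22} = 0.3194 / 0.9094 = 0.351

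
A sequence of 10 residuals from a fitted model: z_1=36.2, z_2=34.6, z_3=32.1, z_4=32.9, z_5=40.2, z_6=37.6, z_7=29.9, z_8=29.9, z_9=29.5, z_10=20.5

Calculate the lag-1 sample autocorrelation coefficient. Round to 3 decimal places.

Mean z̄ = (36.2 + 34.6 + 32.1 + 32.9 + 40.2 + 37.6 + 29.9 + 29.9 + 29.5 + 20.5)/10 = 32.3400
Numerator Σ_{t=1}^{9}(z_t−z̄)(z_{t+1}−z̄) = 87.4664
Denominator Σ(z_t−z̄)² = 269.9840
r_1 = 87.4664 / 269.9840 = 0.324

0.324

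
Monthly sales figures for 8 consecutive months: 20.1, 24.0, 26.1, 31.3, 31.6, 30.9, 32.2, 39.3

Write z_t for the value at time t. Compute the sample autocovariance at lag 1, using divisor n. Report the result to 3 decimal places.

12.647

Mean z̄ = (20.1 + 24.0 + 26.1 + 31.3 + 31.6 + 30.9 + 32.2 + 39.3)/8 = 29.4375
Deviations: -9.3375, -5.4375, -3.3375, 1.8625, 2.1625, 1.4625, 2.7625, 9.8625
Σ_{t=1}^{7}(z_t−z̄)(z_{t+1}−z̄) = 101.1798
γ_1 = 101.1798 / 8 = 12.647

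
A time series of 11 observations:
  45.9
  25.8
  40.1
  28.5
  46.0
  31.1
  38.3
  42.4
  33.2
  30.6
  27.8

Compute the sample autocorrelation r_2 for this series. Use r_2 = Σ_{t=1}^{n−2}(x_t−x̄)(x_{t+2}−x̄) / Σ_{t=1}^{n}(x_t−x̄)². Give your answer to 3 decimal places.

Mean x̄ = (45.9 + 25.8 + 40.1 + 28.5 + 46.0 + 31.1 + 38.3 + 42.4 + 33.2 + 30.6 + 27.8)/11 = 35.4273
Numerator Σ_{t=1}^{9}(x_t−x̄)(x_{t+2}−x̄) = 172.1367
Denominator Σ(x_t−x̄)² = 546.0018
r_2 = 172.1367 / 546.0018 = 0.315

0.315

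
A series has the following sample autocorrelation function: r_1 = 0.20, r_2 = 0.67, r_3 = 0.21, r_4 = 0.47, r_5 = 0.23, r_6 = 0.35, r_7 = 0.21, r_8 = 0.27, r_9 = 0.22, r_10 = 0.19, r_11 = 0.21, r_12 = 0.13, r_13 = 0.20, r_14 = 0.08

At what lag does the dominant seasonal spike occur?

The largest autocorrelation is r_2 = 0.67, with weaker echoes at lags 4 (0.47), 6 (0.35) and 8 (0.27); the remaining lags stay at or below 0.23.
The dominant spike at lag 2 indicates a seasonal period of 2.

2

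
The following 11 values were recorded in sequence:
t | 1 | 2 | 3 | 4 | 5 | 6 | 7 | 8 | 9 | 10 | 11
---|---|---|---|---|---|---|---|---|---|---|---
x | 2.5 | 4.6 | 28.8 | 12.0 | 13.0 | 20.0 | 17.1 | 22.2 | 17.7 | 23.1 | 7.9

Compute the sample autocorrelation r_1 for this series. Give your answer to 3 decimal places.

-0.086

Mean x̄ = (2.5 + 4.6 + 28.8 + 12.0 + 13.0 + 20.0 + 17.1 + 22.2 + 17.7 + 23.1 + 7.9)/11 = 15.3545
Numerator Σ_{t=1}^{10}(x_t−x̄)(x_{t+1}−x̄) = -57.9575
Denominator Σ(x_t−x̄)² = 671.0273
r_1 = -57.9575 / 671.0273 = -0.086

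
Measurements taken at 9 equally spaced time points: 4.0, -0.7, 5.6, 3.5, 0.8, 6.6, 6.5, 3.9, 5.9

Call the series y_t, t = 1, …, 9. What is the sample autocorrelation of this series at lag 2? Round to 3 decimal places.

Mean ȳ = (4.0 − 0.7 + 5.6 + 3.5 + 0.8 + 6.6 + 6.5 + 3.9 + 5.9)/9 = 4.0111
Σ(y_t−ȳ)(y_{t+2}−ȳ) = (-0.0177) + (2.4079) + (-5.1021) + (-1.3232) + (-7.9921) + (-0.2877) + (4.7012) = -7.6136
Denominator Σ(y_t−ȳ)² = 51.7689
r_2 = -7.6136 / 51.7689 = -0.147

-0.147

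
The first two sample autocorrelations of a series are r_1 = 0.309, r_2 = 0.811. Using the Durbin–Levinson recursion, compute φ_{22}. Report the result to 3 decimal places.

φ_{22} = (r_2 − r_1²) / (1 − r_1²)
r_1² = (0.309)² = 0.095481
Numerator = 0.811 − 0.0955 = 0.7155; denominator = 1 − 0.0955 = 0.9045
φ_{22} = 0.7155 / 0.9045 = 0.791

0.791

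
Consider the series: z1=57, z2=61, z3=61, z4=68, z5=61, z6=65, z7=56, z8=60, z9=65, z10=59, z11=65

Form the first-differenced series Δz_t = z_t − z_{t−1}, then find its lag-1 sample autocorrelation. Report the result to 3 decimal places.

First differences Δz: 4, 0, 7, -7, 4, -9, 4, 5, -6, 6
Mean of differences = 0.8000
Numerator Σ(Δz_t−Δz̄)(Δz_{t+1}−Δz̄) = -194.0400
Denominator Σ(Δz_t−Δz̄)² = 317.6000
r_1(Δz) = -194.0400 / 317.6000 = -0.611

-0.611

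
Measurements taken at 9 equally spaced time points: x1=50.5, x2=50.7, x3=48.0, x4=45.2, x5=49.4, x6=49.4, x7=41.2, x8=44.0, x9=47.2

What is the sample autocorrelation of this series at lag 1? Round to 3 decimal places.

Mean x̄ = (50.5 + 50.7 + 48.0 + 45.2 + 49.4 + 49.4 + 41.2 + 44.0 + 47.2)/9 = 47.2889
Numerator Σ_{t=1}^{8}(x_t−x̄)(x_{t+1}−x̄) = 19.4043
Denominator Σ(x_t−x̄)² = 83.6289
r_1 = 19.4043 / 83.6289 = 0.232

0.232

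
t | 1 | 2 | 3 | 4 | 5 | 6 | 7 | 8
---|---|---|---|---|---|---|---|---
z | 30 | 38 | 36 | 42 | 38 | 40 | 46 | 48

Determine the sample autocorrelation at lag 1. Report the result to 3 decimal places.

0.281

Mean z̄ = (30 + 38 + 36 + 42 + 38 + 40 + 46 + 48)/8 = 39.7500
Deviations from mean: -9.7500, -1.7500, -3.7500, 2.2500, -1.7500, 0.2500, 6.2500, 8.2500
Numerator Σ_{t=1}^{7}(z_t−z̄)(z_{t+1}−z̄) = 63.9375
Denominator Σ(z_t−z̄)² = 227.5000
r_1 = 63.9375 / 227.5000 = 0.281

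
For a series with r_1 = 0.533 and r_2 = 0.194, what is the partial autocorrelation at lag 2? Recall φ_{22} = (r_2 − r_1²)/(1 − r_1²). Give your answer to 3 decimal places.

-0.126

φ_{22} = (r_2 − r_1²) / (1 − r_1²)
r_1² = (0.533)² = 0.284089
Numerator = 0.194 − 0.2841 = -0.0901; denominator = 1 − 0.2841 = 0.7159
φ_{22} = -0.0901 / 0.7159 = -0.126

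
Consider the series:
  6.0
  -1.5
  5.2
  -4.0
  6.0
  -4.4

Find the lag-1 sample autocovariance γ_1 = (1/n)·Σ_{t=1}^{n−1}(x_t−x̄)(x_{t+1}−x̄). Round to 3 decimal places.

Mean x̄ = (6.0 − 1.5 + 5.2 − 4.0 + 6.0 − 4.4)/6 = 1.2167
Deviations: 4.7833, -2.7167, 3.9833, -5.2167, 4.7833, -5.6167
Σ_{t=1}^{5}(x_t−x̄)(x_{t+1}−x̄) = -96.4153
γ_1 = -96.4153 / 6 = -16.069

-16.069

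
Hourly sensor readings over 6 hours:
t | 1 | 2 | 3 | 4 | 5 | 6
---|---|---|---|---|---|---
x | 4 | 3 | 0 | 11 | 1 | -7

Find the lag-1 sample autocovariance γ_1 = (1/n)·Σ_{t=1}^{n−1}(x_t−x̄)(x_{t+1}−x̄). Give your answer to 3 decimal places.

Mean x̄ = (4 + 3 + 0 + 11 + 1 − 7)/6 = 2.0000
Σ_{t=1}^{5}(x_t−x̄)(x_{t+1}−x̄) = -18.0000
γ_1 = -18.0000 / 6 = -3.000

-3.000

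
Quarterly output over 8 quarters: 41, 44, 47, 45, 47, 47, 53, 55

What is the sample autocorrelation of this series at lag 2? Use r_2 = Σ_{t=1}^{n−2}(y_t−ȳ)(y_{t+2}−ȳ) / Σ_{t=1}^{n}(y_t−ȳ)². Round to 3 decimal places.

0.044

Mean ȳ = (41 + 44 + 47 + 45 + 47 + 47 + 53 + 55)/8 = 47.3750
Deviations from mean: -6.3750, -3.3750, -0.3750, -2.3750, -0.3750, -0.3750, 5.6250, 7.6250
Numerator Σ_{t=1}^{6}(y_t−ȳ)(y_{t+2}−ȳ) = 6.4688
Denominator Σ(y_t−ȳ)² = 147.8750
r_2 = 6.4688 / 147.8750 = 0.044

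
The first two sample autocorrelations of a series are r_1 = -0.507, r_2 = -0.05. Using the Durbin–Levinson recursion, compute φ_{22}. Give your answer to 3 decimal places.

φ_{22} = (r_2 − r_1²) / (1 − r_1²)
r_1² = (-0.507)² = 0.257049
Numerator = -0.05 − 0.2570 = -0.3070; denominator = 1 − 0.2570 = 0.7430
φ_{22} = -0.3070 / 0.7430 = -0.413

-0.413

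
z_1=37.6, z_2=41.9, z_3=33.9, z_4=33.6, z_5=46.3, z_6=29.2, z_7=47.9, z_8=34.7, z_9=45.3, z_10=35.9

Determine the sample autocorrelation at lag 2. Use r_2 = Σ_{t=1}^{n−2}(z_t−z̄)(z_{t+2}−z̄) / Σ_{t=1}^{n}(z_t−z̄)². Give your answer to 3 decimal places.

0.500

Mean z̄ = (37.6 + 41.9 + 33.9 + 33.6 + 46.3 + 29.2 + 47.9 + 34.7 + 45.3 + 35.9)/10 = 38.6300
Numerator Σ_{t=1}^{8}(z_t−z̄)(z_{t+2}−z̄) = 180.2982
Denominator Σ(z_t−z̄)² = 360.5010
r_2 = 180.2982 / 360.5010 = 0.500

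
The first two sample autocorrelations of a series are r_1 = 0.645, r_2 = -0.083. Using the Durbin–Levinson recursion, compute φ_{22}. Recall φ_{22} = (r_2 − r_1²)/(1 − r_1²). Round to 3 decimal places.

-0.855

φ_{22} = (r_2 − r_1²) / (1 − r_1²)
r_1² = (0.645)² = 0.416025
Numerator = -0.083 − 0.4160 = -0.4990; denominator = 1 − 0.4160 = 0.5840
φ_{22} = -0.4990 / 0.5840 = -0.855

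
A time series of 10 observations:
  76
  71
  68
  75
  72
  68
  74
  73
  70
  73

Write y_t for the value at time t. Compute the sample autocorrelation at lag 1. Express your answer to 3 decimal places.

-0.324

Mean ȳ = (76 + 71 + 68 + 75 + 72 + 68 + 74 + 73 + 70 + 73)/10 = 72.0000
Numerator Σ_{t=1}^{9}(y_t−ȳ)(y_{t+1}−ȳ) = -22.0000
Denominator Σ(y_t−ȳ)² = 68.0000
r_1 = -22.0000 / 68.0000 = -0.324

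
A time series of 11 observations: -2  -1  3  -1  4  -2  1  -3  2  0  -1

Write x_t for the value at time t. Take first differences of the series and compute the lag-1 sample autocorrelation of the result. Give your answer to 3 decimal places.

First differences Δx: 1, 4, -4, 5, -6, 3, -4, 5, -2, -1
Mean of differences = 0.1000
Numerator Σ(Δx_t−Δx̄)(Δx_{t+1}−Δx̄) = -120.1100
Denominator Σ(Δx_t−Δx̄)² = 148.9000
r_1(Δx) = -120.1100 / 148.9000 = -0.807

-0.807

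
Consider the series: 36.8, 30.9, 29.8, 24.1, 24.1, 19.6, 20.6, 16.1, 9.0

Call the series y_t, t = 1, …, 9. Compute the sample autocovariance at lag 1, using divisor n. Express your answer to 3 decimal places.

Mean ȳ = (36.8 + 30.9 + 29.8 + 24.1 + 24.1 + 19.6 + 20.6 + 16.1 + 9.0)/9 = 23.4444
Σ_{t=1}^{8}(y_t−ȳ)(y_{t+1}−ȳ) = 286.9458
γ_1 = 286.9458 / 9 = 31.883

31.883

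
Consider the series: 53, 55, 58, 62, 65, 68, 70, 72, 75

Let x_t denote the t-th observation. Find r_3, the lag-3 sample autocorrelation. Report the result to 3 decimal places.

0.059

Mean x̄ = (53 + 55 + 58 + 62 + 65 + 68 + 70 + 72 + 75)/9 = 64.2222
Σ(x_t−x̄)(x_{t+3}−x̄) = (24.9383) + (-7.1728) + (-23.5062) + (-12.8395) + (6.0494) + (40.7160) = 28.1852
Denominator Σ(x_t−x̄)² = 479.5556
r_3 = 28.1852 / 479.5556 = 0.059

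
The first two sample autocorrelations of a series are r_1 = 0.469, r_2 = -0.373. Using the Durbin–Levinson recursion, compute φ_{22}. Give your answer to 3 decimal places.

φ_{22} = (r_2 − r_1²) / (1 − r_1²)
r_1² = (0.469)² = 0.219961
Numerator = -0.373 − 0.2200 = -0.5930; denominator = 1 − 0.2200 = 0.7800
φ_{22} = -0.5930 / 0.7800 = -0.760

-0.760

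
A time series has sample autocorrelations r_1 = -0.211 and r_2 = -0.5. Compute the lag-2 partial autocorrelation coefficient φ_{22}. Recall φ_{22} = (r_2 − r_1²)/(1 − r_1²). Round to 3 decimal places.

-0.570

φ_{22} = (r_2 − r_1²) / (1 − r_1²)
r_1² = (-0.211)² = 0.044521
Numerator = -0.5 − 0.0445 = -0.5445; denominator = 1 − 0.0445 = 0.9555
φ_{22} = -0.5445 / 0.9555 = -0.570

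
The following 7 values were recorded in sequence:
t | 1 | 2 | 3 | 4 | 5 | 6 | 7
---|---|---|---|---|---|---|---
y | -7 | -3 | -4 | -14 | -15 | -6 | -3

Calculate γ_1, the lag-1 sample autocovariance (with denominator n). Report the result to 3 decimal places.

Mean ȳ = (-7 − 3 − 4 − 14 − 15 − 6 − 3)/7 = -7.4286
Σ_{t=1}^{6}(y_t−ȳ)(y_{t+1}−ȳ) = 39.8163
γ_1 = 39.8163 / 7 = 5.688

5.688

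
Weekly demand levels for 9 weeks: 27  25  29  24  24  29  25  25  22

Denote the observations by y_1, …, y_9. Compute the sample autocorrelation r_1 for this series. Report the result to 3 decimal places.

Mean ȳ = (27 + 25 + 29 + 24 + 24 + 29 + 25 + 25 + 22)/9 = 25.5556
Numerator Σ_{t=1}^{8}(y_t−ȳ)(y_{t+1}−ȳ) = -10.6420
Denominator Σ(y_t−ȳ)² = 44.2222
r_1 = -10.6420 / 44.2222 = -0.241

-0.241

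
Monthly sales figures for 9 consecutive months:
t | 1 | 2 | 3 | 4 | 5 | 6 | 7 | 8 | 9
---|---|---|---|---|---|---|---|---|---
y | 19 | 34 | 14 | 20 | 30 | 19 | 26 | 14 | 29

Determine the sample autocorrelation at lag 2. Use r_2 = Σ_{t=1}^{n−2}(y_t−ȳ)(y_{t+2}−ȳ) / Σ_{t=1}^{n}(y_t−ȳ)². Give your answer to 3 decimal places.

0.061

Mean ȳ = (19 + 34 + 14 + 20 + 30 + 19 + 26 + 14 + 29)/9 = 22.7778
Σ(y_t−ȳ)(y_{t+2}−ȳ) = (33.1605) + (-31.1728) + (-63.3951) + (10.4938) + (23.2716) + (33.1605) + (20.0494) = 25.5679
Denominator Σ(y_t−ȳ)² = 417.5556
r_2 = 25.5679 / 417.5556 = 0.061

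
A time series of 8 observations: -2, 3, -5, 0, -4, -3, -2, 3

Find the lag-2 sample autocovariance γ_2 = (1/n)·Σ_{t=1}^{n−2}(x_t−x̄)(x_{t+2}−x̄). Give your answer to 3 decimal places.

Mean x̄ = (-2 + 3 − 5 + 0 − 4 − 3 − 2 + 3)/8 = -1.2500
Deviations: -0.7500, 4.2500, -3.7500, 1.2500, -2.7500, -1.7500, -0.7500, 4.2500
Σ_{t=1}^{6}(x_t−x̄)(x_{t+2}−x̄) = 10.8750
γ_2 = 10.8750 / 8 = 1.359

1.359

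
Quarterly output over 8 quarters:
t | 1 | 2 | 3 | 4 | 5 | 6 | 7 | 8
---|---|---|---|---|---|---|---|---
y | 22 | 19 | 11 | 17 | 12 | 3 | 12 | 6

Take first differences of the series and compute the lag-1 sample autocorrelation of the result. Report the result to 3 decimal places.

-0.559

First differences Δy: -3, -8, 6, -5, -9, 9, -6
Mean of differences = -2.2857
Numerator Σ(Δy_t−Δȳ)(Δy_{t+1}−Δȳ) = -165.2245
Denominator Σ(Δy_t−Δȳ)² = 295.4286
r_1(Δy) = -165.2245 / 295.4286 = -0.559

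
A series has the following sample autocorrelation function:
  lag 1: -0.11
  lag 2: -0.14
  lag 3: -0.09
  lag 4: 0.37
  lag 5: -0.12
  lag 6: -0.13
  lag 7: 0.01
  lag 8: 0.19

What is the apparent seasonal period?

4

The largest autocorrelation is r_4 = 0.37, with a weaker echo at lag 8 (0.19); the remaining lags stay at or below 0.01.
The dominant spike at lag 4 indicates a seasonal period of 4.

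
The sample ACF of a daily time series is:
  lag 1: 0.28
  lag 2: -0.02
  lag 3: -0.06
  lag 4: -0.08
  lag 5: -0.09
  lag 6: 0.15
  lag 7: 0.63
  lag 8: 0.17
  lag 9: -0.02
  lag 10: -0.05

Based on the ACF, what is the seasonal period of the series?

7

The largest autocorrelation is r_7 = 0.63; the remaining lags stay at or below 0.28.
The dominant spike at lag 7 indicates a seasonal period of 7.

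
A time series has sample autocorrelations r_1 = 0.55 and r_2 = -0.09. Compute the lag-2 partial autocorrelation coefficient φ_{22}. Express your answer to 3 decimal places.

-0.563

φ_{22} = (r_2 − r_1²) / (1 − r_1²)
r_1² = (0.55)² = 0.3025
Numerator = -0.09 − 0.3025 = -0.3925; denominator = 1 − 0.3025 = 0.6975
φ_{22} = -0.3925 / 0.6975 = -0.563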